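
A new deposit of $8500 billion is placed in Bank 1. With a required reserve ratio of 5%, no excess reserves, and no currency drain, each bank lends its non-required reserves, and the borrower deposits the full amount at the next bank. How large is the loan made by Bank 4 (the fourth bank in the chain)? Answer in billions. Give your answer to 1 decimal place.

$6923.3 billion

Each bank lends a fraction (1 − rr) = 0.9500 of the deposit it receives, so Bank 4 receives 8500·0.9500^3 and lends 8500·0.9500^4 ≈ 6923.3031 billion.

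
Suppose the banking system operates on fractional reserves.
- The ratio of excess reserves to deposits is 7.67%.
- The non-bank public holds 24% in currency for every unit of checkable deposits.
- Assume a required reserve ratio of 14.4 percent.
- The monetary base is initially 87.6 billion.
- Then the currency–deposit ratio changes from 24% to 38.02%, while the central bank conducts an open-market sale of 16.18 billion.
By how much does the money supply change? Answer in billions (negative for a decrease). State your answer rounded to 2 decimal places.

Before: m₁ = (1 + 0.24) / (0.144 + 0.0767 + 0.24) ≈ 2.69156, MB₁ = 87.6, so M₁ = 2.69156 × 87.6 ≈ 235.7807 billion.
After: m₂ = (1 + 0.3802) / (0.144 + 0.0767 + 0.3802) ≈ 2.29689, MB₂ = 87.6 − 16.18 = 71.42, so M₂ = 2.29689 × 71.42 ≈ 164.0439 billion.
ΔM = M₂ − M₁ = 164.0439 − 235.7807 = -71.7368 billion.

-71.74 billion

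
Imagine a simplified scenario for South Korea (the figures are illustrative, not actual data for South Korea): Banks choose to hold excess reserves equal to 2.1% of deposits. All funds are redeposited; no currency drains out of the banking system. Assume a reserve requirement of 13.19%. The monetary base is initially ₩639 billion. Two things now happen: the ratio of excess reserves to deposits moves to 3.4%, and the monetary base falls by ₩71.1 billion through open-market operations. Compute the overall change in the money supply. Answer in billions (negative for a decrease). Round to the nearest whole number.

-756 billion

Before: m₁ = 1 / (0.1319 + 0.021) ≈ 6.5402, MB₁ = 639, so M₁ = 6.5402 × 639 = 4179.1878 billion.
After: m₂ = 1 / (0.1319 + 0.034) ≈ 6.0277, MB₂ = 639 − 71.1 = 567.9, so M₂ = 6.0277 × 567.9 ≈ 3423.1308 billion.
ΔM = M₂ − M₁ = 3423.1308 − 4179.1878 = -756.057 billion.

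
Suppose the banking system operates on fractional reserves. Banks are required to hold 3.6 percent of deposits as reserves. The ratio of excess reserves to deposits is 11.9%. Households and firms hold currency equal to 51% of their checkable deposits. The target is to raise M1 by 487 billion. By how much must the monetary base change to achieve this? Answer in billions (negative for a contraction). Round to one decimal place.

214.5 billion

The money multiplier is m = (1 + c) / (rr + e + c) = (1 + 0.51) / (0.036 + 0.119 + 0.51) ≈ 2.27068.
ΔMB = ΔM / m = (+487) / 2.27068 ≈ 214.4732 billion.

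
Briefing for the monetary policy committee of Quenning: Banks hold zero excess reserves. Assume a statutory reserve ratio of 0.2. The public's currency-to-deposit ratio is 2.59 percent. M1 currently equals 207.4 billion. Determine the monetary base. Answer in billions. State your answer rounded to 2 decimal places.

The money multiplier is m = (1 + c) / (rr + c) = (1 + 0.0259) / (0.2 + 0.0259) ≈ 4.541390.
MB = M / m = 207.4 / 4.541390 ≈ 45.6688 billion.

45.67 billion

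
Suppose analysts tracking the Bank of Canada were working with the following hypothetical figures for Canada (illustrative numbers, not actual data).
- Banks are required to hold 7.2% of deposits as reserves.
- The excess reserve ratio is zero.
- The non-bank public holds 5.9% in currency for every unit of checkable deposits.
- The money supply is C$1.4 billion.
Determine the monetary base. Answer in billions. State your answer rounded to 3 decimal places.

The money multiplier is m = (1 + c) / (rr + c) = (1 + 0.059) / (0.072 + 0.059) ≈ 8.08397.
MB = M / m = 1.4 / 8.08397 ≈ 0.1732 billion.

C$0.173 billion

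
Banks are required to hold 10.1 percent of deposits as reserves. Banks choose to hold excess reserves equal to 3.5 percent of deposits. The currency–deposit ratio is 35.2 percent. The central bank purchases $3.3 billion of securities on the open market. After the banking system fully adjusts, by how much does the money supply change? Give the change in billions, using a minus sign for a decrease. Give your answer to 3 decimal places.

$9.143 billion

The money multiplier is m = (1 + c) / (rr + e + c) = (1 + 0.352) / (0.101 + 0.035 + 0.352) ≈ 2.77049.
The purchase adds 3.3 billion of base, so ΔM = m × ΔMB = 2.77049 × (+3.3) ≈ 9.1426 billion.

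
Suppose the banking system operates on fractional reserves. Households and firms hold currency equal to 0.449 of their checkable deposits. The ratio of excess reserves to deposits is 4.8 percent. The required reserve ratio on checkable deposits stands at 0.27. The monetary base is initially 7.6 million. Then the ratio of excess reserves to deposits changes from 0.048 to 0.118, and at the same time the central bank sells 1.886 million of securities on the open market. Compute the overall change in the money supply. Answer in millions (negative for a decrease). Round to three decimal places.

-4.466 million

Before: m₁ = (1 + 0.449) / (0.27 + 0.048 + 0.449) ≈ 1.88918, MB₁ = 7.6, so M₁ = 1.88918 × 7.6 ≈ 14.3578 million.
After: m₂ = (1 + 0.449) / (0.27 + 0.118 + 0.449) ≈ 1.73118, MB₂ = 7.6 − 1.886 = 5.714, so M₂ = 1.73118 × 5.714 ≈ 9.892 million.
ΔM = M₂ − M₁ = 9.892 − 14.3578 = -4.4658 million.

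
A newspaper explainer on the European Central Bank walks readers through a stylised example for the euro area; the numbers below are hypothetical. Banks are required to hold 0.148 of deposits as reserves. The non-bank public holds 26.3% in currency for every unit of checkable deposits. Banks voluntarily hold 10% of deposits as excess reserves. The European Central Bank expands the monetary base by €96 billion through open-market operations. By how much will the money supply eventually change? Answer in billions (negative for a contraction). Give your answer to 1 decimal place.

€237.3 billion

The money multiplier is m = (1 + c) / (rr + e + c) = (1 + 0.263) / (0.148 + 0.1 + 0.263) ≈ 2.4716.
The purchase adds 96 billion of base, so ΔM = m × ΔMB = 2.4716 × (+96) = 237.2736 billion.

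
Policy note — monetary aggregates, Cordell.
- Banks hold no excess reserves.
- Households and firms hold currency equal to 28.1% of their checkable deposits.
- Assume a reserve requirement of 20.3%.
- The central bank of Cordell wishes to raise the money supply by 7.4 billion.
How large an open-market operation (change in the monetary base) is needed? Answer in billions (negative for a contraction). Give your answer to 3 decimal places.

The money multiplier is m = (1 + c) / (rr + c) = (1 + 0.281) / (0.203 + 0.281) ≈ 2.64669.
ΔMB = ΔM / m = (+7.4) / 2.64669 ≈ 2.7959 billion.

2.796 billion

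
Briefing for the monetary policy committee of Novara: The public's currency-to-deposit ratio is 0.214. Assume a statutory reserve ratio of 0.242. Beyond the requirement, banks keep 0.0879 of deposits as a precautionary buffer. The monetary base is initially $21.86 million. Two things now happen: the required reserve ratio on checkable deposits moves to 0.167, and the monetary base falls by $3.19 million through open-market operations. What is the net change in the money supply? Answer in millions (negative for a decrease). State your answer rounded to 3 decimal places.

Before: m₁ = (1 + 0.214) / (0.242 + 0.0879 + 0.214) ≈ 2.232028, MB₁ = 21.86, so M₁ = 2.232028 × 21.86 ≈ 48.7921 million.
After: m₂ = (1 + 0.214) / (0.167 + 0.0879 + 0.214) ≈ 2.589038, MB₂ = 21.86 − 3.19 = 18.67, so M₂ = 2.589038 × 18.67 ≈ 48.3373 million.
ΔM = M₂ − M₁ = 48.3373 − 48.7921 = -0.4548 million.

-0.455 million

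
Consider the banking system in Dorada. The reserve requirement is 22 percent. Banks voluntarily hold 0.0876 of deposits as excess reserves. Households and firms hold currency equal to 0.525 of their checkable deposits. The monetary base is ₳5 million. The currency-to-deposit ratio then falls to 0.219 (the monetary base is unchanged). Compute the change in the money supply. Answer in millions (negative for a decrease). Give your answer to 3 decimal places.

Initially m₁ = (1 + 0.525) / (0.22 + 0.0876 + 0.525) ≈ 1.83161, so M₁ = 1.83161 × 5 ≈ 9.158 million.
After the change m₂ = (1 + 0.219) / (0.22 + 0.0876 + 0.219) ≈ 2.31485, so M₂ = 2.31485 × 5 ≈ 11.5742 million.
ΔM = M₂ − M₁ = 11.5742 − 9.158 = 2.4162 million.

₳2.416 million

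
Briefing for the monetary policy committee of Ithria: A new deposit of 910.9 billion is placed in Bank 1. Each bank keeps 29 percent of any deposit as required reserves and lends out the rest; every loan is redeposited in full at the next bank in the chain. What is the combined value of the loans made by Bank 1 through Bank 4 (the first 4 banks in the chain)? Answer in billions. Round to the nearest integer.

Bank i lends (1 − rr)^i of the original deposit: Bank 1 lends 910.9·0.7100 = 646.7390, Bank 2 lends 910.9·0.7100² ≈ 459.1847, and so on.
Summing a geometric series: total = 910.9·[0.7100·(1 − 0.7100^4) / (1 − 0.7100)] ≈ 1663.4198 billion.

1663 billion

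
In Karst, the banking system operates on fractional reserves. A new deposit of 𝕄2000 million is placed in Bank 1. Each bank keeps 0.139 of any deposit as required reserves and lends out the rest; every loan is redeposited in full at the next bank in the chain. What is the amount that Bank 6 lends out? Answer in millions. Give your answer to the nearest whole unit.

𝕄815 million

Each bank lends a fraction (1 − rr) = 0.8610 of the deposit it receives, so Bank 6 receives 2000·0.8610^5 and lends 2000·0.8610^6 ≈ 814.7960 million.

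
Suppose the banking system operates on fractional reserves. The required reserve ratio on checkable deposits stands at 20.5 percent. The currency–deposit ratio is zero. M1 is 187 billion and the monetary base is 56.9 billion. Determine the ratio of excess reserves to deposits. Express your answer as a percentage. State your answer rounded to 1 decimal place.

9.9%

Using m = M/MB = 187/56.9 ≈ 3.286467. Since m = (1 + c)/(c + rr + e), the denominator satisfies c + rr + e = (1 + c)/m = (1 + 0) / 3.286467 ≈ 0.304278.
With c = 0 and rr = 0.205, the ratio of excess reserves to deposits is 0.304278 − 0 − 0.205 = 0.099278.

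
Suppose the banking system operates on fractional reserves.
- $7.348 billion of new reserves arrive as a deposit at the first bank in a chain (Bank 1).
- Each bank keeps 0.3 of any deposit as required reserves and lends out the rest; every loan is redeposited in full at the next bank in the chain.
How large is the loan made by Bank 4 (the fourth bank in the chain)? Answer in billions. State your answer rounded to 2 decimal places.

Each bank lends a fraction (1 − rr) = 0.7000 of the deposit it receives, so Bank 4 receives 7.348·0.7000^3 and lends 7.348·0.7000^4 ≈ 1.7643 billion.

$1.76 billion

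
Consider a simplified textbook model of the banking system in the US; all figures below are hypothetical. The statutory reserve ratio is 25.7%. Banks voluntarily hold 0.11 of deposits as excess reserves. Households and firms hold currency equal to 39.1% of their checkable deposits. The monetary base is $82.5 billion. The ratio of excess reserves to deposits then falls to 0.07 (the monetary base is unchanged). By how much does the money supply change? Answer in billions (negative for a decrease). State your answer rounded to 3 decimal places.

$8.434 billion

Initially m₁ = (1 + 0.391) / (0.257 + 0.11 + 0.391) ≈ 1.835092, so M₁ = 1.835092 × 82.5 ≈ 151.3951 billion.
After the change m₂ = (1 + 0.391) / (0.257 + 0.07 + 0.391) ≈ 1.937326, so M₂ = 1.937326 × 82.5 ≈ 159.8294 billion.
ΔM = M₂ − M₁ = 159.8294 − 151.3951 = 8.4343 billion.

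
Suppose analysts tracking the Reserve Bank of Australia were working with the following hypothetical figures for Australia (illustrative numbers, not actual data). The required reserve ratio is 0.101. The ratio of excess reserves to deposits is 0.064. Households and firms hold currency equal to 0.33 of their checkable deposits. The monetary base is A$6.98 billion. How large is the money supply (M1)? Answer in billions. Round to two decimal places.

A$18.75 billion

The money multiplier is m = (1 + c) / (rr + e + c) = (1 + 0.33) / (0.101 + 0.064 + 0.33) ≈ 2.6869.
So M = m × MB = 2.6869 × 6.98 ≈ 18.7546 billion.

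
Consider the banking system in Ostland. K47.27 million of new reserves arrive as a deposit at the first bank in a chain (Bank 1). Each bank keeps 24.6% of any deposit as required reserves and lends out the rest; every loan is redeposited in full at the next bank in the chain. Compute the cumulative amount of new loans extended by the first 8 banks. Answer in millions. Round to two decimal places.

K129.75 million

Bank i lends (1 − rr)^i of the original deposit: Bank 1 lends 47.27·0.7540 ≈ 35.6416, Bank 2 lends 47.27·0.7540² ≈ 26.8738, and so on.
Summing a geometric series: total = 47.27·[0.7540·(1 − 0.7540^8) / (1 − 0.7540)] ≈ 129.7491 million.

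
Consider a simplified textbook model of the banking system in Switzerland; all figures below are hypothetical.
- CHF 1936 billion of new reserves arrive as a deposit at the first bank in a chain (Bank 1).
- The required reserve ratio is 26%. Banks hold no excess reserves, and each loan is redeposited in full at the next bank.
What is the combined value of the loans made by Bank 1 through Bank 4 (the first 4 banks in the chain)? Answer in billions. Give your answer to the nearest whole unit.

CHF 3858 billion

Bank i lends (1 − rr)^i of the original deposit: Bank 1 lends 1936·0.7400 = 1432.6400, Bank 2 lends 1936·0.7400² = 1060.1536, and so on.
Summing a geometric series: total = 1936·[0.7400·(1 − 0.7400^4) / (1 − 0.7400)] ≈ 3857.8474 billion.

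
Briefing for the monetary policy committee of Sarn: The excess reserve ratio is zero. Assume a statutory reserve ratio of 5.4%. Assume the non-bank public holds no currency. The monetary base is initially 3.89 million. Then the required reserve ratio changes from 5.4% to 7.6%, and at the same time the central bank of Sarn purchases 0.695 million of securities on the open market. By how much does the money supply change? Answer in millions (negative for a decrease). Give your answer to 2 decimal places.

-11.71 million

Before: m₁ = 1 / (0.054) ≈ 18.5185, MB₁ = 3.89, so M₁ = 18.5185 × 3.89 ≈ 72.037 million.
After: m₂ = 1 / (0.076) ≈ 13.1579, MB₂ = 3.89 + 0.695 = 4.585, so M₂ = 13.1579 × 4.585 ≈ 60.329 million.
ΔM = M₂ − M₁ = 60.329 − 72.037 = -11.708 million.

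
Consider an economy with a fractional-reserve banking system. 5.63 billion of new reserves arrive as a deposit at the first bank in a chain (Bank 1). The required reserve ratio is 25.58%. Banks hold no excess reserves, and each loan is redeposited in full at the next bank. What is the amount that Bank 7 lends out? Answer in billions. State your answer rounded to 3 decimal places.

0.712 billion

Each bank lends a fraction (1 − rr) = 0.7442 of the deposit it receives, so Bank 7 receives 5.63·0.7442^6 and lends 5.63·0.7442^7 ≈ 0.7118 billion.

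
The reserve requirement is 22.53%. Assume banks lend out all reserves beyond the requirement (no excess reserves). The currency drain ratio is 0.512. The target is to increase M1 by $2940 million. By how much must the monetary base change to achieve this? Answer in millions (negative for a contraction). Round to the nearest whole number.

The money multiplier is m = (1 + c) / (rr + c) = (1 + 0.512) / (0.2253 + 0.512) ≈ 2.05073.
ΔMB = ΔM / m = (+2940) / 2.05073 ≈ 1433.6358 million.

$1434 million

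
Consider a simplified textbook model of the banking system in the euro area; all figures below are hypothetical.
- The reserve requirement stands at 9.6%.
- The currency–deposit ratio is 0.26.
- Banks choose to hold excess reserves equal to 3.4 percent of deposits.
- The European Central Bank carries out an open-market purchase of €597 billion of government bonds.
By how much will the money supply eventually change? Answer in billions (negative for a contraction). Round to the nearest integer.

The money multiplier is m = (1 + c) / (rr + e + c) = (1 + 0.26) / (0.096 + 0.034 + 0.26) ≈ 3.2308.
The purchase adds 597 billion of base, so ΔM = m × ΔMB = 3.2308 × (+597) = 1928.7876 billion.

€1929 billion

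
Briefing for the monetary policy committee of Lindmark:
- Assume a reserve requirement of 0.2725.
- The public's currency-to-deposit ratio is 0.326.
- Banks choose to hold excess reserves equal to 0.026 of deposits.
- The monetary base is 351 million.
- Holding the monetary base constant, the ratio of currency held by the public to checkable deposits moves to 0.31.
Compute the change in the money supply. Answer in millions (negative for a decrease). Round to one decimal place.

Initially m₁ = (1 + 0.326) / (0.2725 + 0.026 + 0.326) ≈ 2.12330, so M₁ = 2.12330 × 351 = 745.2783 million.
After the change m₂ = (1 + 0.31) / (0.2725 + 0.026 + 0.31) ≈ 2.15283, so M₂ = 2.15283 × 351 ≈ 755.6433 million.
ΔM = M₂ − M₁ = 755.6433 − 745.2783 = 10.365 million.

10.4 million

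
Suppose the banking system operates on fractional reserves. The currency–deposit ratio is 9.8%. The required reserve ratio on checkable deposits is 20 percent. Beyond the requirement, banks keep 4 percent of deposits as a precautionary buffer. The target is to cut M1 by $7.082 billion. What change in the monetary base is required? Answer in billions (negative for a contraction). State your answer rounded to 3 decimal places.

-2.180 billion

The money multiplier is m = (1 + c) / (rr + e + c) = (1 + 0.098) / (0.2 + 0.04 + 0.098) ≈ 3.24852.
ΔMB = ΔM / m = (−7.082) / 3.24852 ≈ -2.1801 billion.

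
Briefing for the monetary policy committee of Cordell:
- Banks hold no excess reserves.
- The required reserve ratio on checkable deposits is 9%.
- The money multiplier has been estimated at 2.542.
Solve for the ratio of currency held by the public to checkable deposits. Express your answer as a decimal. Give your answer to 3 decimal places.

Using m = 2.542. From m = (1 + c)/(c + rr + e), rearranging gives 1 + c = m·(c + rr + e), so c·(1 − m) = m·(rr + e) − 1.
Hence c = [m·(rr + e) − 1]/(1 − m) = [2.542 × (0.09 + 0) − 1] / (1 − 2.542) ≈ 0.500143.

0.500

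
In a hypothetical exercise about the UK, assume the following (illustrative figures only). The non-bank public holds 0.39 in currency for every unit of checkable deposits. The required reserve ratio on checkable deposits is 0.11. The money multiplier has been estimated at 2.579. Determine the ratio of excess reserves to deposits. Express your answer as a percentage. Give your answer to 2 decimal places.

Using m = 2.579. Since m = (1 + c)/(c + rr + e), the denominator satisfies c + rr + e = (1 + c)/m = (1 + 0.39) / 2.579 ≈ 0.538969.
With c = 0.39 and rr = 0.11, the ratio of excess reserves to deposits is 0.538969 − 0.39 − 0.11 = 0.038969.

3.90%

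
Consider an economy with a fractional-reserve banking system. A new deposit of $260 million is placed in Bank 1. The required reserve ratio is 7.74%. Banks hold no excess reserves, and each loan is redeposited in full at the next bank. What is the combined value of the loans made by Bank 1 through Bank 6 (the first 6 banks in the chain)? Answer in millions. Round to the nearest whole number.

$1188 million

Bank i lends (1 − rr)^i of the original deposit: Bank 1 lends 260·0.9226 = 239.8760, Bank 2 lends 260·0.9226² ≈ 221.3096, and so on.
Summing a geometric series: total = 260·[0.9226·(1 − 0.9226^6) / (1 − 0.9226)] ≈ 1187.8833 million.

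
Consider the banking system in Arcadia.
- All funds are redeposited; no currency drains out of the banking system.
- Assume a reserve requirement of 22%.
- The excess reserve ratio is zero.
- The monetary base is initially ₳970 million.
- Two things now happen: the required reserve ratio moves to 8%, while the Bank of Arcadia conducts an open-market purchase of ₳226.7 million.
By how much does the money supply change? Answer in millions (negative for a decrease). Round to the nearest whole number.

₳10550 million

Before: m₁ = 1 / (0.22) ≈ 4.54545, MB₁ = 970, so M₁ = 4.54545 × 970 = 4409.0865 million.
After: m₂ = 1 / (0.08) = 12.5, MB₂ = 970 + 226.7 = 1196.7, so M₂ = 12.5 × 1196.7 = 14958.75 million.
ΔM = M₂ − M₁ = 14958.75 − 4409.0865 = 10549.6635 million.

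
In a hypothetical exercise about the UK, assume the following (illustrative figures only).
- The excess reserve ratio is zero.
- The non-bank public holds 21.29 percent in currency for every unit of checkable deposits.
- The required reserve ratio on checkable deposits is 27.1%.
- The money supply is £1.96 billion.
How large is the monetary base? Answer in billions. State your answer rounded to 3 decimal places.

The money multiplier is m = (1 + c) / (rr + c) = (1 + 0.2129) / (0.271 + 0.2129) ≈ 2.50651.
MB = M / m = 1.96 / 2.50651 ≈ 0.782 billion.

£0.782 billion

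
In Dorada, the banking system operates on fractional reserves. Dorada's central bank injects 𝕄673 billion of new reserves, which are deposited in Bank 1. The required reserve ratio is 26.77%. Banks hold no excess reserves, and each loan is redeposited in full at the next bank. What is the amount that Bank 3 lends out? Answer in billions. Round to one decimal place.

𝕄264.3 billion

Each bank lends a fraction (1 − rr) = 0.7323 of the deposit it receives, so Bank 3 receives 673·0.7323^2 and lends 673·0.7323^3 ≈ 264.2909 billion.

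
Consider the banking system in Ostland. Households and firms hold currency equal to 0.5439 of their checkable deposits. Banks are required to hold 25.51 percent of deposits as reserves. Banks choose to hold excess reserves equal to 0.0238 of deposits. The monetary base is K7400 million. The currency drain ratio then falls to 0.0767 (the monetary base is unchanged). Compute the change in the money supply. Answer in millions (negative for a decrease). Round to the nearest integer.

K8521 million

Initially m₁ = (1 + 0.5439) / (0.2551 + 0.0238 + 0.5439) ≈ 1.87640, so M₁ = 1.87640 × 7400 = 13885.36 million.
After the change m₂ = (1 + 0.0767) / (0.2551 + 0.0238 + 0.0767) ≈ 3.02784, so M₂ = 3.02784 × 7400 = 22406.016 million.
ΔM = M₂ − M₁ = 22406.016 − 13885.36 = 8520.656 million.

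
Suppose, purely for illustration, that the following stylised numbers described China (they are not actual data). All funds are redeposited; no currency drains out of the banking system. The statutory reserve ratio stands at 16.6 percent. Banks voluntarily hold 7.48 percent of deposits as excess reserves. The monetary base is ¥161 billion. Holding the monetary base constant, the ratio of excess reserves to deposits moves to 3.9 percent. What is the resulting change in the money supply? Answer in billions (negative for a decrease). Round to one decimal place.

¥116.8 billion

Initially m₁ = 1 / (0.166 + 0.0748) ≈ 4.15282, so M₁ = 4.15282 × 161 ≈ 668.604 billion.
After the change m₂ = 1 / (0.166 + 0.039) ≈ 4.87805, so M₂ = 4.87805 × 161 ≈ 785.366 billion.
ΔM = M₂ − M₁ = 785.366 − 668.604 = 116.762 billion.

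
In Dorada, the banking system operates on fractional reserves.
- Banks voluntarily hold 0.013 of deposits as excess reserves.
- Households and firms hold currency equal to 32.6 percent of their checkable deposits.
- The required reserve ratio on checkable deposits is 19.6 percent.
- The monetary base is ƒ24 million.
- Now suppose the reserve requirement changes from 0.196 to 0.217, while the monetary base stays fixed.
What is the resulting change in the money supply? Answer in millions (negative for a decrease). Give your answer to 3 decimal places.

Initially m₁ = (1 + 0.326) / (0.196 + 0.013 + 0.326) ≈ 2.478505, so M₁ = 2.478505 × 24 ≈ 59.4841 million.
After the change m₂ = (1 + 0.326) / (0.217 + 0.013 + 0.326) ≈ 2.384892, so M₂ = 2.384892 × 24 ≈ 57.2374 million.
ΔM = M₂ − M₁ = 57.2374 − 59.4841 = -2.2467 million.

-2.247 million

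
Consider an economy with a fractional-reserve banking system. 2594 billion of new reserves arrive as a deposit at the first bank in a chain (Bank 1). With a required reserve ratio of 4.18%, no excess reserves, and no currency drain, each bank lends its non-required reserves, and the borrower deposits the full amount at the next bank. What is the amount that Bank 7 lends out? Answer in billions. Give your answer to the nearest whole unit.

1924 billion

Each bank lends a fraction (1 − rr) = 0.9582 of the deposit it receives, so Bank 7 receives 2594·0.9582^6 and lends 2594·0.9582^7 ≈ 1923.8143 billion.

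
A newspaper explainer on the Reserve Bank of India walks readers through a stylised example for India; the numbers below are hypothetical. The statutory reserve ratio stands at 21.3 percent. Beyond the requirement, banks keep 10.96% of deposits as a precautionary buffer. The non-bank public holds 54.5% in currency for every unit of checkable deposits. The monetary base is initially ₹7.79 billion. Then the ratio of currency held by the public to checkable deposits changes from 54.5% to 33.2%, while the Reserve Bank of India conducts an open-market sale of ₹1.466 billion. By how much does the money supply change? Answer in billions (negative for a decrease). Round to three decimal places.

-1.004 billion

Before: m₁ = (1 + 0.545) / (0.213 + 0.1096 + 0.545) ≈ 1.78077, MB₁ = 7.79, so M₁ = 1.78077 × 7.79 ≈ 13.8722 billion.
After: m₂ = (1 + 0.332) / (0.213 + 0.1096 + 0.332) ≈ 2.03483, MB₂ = 7.79 − 1.466 = 6.324, so M₂ = 2.03483 × 6.324 ≈ 12.8683 billion.
ΔM = M₂ − M₁ = 12.8683 − 13.8722 = -1.0039 billion.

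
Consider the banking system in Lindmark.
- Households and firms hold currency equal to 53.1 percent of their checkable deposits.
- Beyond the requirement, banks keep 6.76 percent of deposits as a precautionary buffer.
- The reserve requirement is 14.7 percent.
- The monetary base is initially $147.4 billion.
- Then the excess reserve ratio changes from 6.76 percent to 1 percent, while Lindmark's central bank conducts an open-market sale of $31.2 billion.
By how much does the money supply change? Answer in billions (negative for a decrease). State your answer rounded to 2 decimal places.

Before: m₁ = (1 + 0.531) / (0.147 + 0.0676 + 0.531) ≈ 2.053380, MB₁ = 147.4, so M₁ = 2.053380 × 147.4 ≈ 302.6682 billion.
After: m₂ = (1 + 0.531) / (0.147 + 0.01 + 0.531) ≈ 2.225291, MB₂ = 147.4 − 31.2 = 116.2, so M₂ = 2.225291 × 116.2 ≈ 258.5788 billion.
ΔM = M₂ − M₁ = 258.5788 − 302.6682 = -44.0894 billion.

-44.09 billion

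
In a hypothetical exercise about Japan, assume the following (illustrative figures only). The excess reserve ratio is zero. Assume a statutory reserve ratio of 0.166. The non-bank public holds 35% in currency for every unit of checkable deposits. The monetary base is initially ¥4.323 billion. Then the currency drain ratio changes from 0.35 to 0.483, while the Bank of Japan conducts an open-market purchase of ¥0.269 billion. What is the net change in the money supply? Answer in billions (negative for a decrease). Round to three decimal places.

-0.817 billion

Before: m₁ = (1 + 0.35) / (0.166 + 0.35) ≈ 2.61628, MB₁ = 4.323, so M₁ = 2.61628 × 4.323 ≈ 11.3102 billion.
After: m₂ = (1 + 0.483) / (0.166 + 0.483) ≈ 2.28505, MB₂ = 4.323 + 0.269 = 4.592, so M₂ = 2.28505 × 4.592 ≈ 10.4929 billion.
ΔM = M₂ − M₁ = 10.4929 − 11.3102 = -0.8173 billion.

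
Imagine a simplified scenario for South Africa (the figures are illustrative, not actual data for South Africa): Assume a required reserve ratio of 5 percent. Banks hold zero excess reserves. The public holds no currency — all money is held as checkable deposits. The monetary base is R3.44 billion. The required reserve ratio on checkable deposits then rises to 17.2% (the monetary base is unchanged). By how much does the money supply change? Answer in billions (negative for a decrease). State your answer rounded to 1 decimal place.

-48.8 billion

Initially m₁ = 1 / (0.05) = 20, so M₁ = 20 × 3.44 = 68.8 billion.
After the change m₂ = 1 / (0.172) ≈ 5.8140, so M₂ = 5.8140 × 3.44 ≈ 20.0002 billion.
ΔM = M₂ − M₁ = 20.0002 − 68.8 = -48.7998 billion.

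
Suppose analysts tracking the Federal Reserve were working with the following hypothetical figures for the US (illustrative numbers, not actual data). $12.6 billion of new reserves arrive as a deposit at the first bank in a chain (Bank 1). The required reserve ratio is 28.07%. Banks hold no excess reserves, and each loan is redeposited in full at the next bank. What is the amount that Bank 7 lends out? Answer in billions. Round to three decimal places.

Each bank lends a fraction (1 − rr) = 0.7193 of the deposit it receives, so Bank 7 receives 12.6·0.7193^6 and lends 12.6·0.7193^7 ≈ 1.2553 billion.

$1.255 billion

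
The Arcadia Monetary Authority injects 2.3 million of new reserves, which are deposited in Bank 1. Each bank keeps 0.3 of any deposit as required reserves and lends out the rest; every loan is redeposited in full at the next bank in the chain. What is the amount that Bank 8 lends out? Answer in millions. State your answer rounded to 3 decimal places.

Each bank lends a fraction (1 − rr) = 0.7000 of the deposit it receives, so Bank 8 receives 2.3·0.7000^7 and lends 2.3·0.7000^8 ≈ 0.1326 million.

0.133 million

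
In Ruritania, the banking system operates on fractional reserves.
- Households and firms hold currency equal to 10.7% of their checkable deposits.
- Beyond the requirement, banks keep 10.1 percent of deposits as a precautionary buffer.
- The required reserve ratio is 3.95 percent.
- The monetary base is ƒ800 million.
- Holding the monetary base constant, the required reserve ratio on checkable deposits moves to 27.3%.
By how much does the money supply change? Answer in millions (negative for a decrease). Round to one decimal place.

Initially m₁ = (1 + 0.107) / (0.0395 + 0.101 + 0.107) ≈ 4.47273, so M₁ = 4.47273 × 800 = 3578.184 million.
After the change m₂ = (1 + 0.107) / (0.273 + 0.101 + 0.107) ≈ 2.30146, so M₂ = 2.30146 × 800 = 1841.168 million.
ΔM = M₂ − M₁ = 1841.168 − 3578.184 = -1737.016 million.

-1737.0 million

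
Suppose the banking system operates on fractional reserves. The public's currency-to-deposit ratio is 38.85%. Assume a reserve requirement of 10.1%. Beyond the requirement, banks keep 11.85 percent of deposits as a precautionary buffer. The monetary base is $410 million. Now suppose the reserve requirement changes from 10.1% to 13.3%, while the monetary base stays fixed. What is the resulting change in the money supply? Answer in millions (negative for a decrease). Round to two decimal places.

-46.82 million

Initially m₁ = (1 + 0.3885) / (0.101 + 0.1185 + 0.3885) ≈ 2.283717, so M₁ = 2.283717 × 410 ≈ 936.324 million.
After the change m₂ = (1 + 0.3885) / (0.133 + 0.1185 + 0.3885) ≈ 2.169531, so M₂ = 2.169531 × 410 ≈ 889.5077 million.
ΔM = M₂ − M₁ = 889.5077 − 936.324 = -46.8163 million.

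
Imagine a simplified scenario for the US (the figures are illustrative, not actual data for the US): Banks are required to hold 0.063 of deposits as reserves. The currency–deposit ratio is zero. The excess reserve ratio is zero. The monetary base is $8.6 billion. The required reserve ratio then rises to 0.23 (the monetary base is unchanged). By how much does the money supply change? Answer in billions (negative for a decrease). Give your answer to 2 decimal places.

Initially m₁ = 1 / (0.063) ≈ 15.8730, so M₁ = 15.8730 × 8.6 = 136.5078 billion.
After the change m₂ = 1 / (0.23) ≈ 4.3478, so M₂ = 4.3478 × 8.6 ≈ 37.3911 billion.
ΔM = M₂ − M₁ = 37.3911 − 136.5078 = -99.1167 billion.

-99.12 billion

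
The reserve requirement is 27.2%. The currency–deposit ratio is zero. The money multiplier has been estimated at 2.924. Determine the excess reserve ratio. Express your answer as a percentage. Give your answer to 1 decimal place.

7.0%

Using m = 2.924. Since m = (1 + c)/(c + rr + e), the denominator satisfies c + rr + e = (1 + c)/m = (1 + 0) / 2.924 ≈ 0.341997.
With c = 0 and rr = 0.272, the excess reserve ratio is 0.341997 − 0 − 0.272 = 0.069997.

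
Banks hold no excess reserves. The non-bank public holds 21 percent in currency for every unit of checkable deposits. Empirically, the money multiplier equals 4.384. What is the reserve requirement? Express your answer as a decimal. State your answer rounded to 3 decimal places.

0.066

Using m = 4.384. Since m = (1 + c)/(c + rr + e), the denominator satisfies c + rr + e = (1 + c)/m = (1 + 0.21) / 4.384 ≈ 0.276004.
With c = 0.21 and e = 0, the reserve requirement is 0.276004 − 0.21 − 0 = 0.066004.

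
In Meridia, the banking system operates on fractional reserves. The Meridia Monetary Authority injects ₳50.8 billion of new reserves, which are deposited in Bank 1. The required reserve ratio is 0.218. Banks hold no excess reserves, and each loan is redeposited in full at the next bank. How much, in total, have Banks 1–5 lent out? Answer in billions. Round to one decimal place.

₳128.9 billion

Bank i lends (1 − rr)^i of the original deposit: Bank 1 lends 50.8·0.7820 = 39.7256, Bank 2 lends 50.8·0.7820² ≈ 31.0654, and so on.
Summing a geometric series: total = 50.8·[0.7820·(1 − 0.7820^5) / (1 − 0.7820)] ≈ 128.9373 billion.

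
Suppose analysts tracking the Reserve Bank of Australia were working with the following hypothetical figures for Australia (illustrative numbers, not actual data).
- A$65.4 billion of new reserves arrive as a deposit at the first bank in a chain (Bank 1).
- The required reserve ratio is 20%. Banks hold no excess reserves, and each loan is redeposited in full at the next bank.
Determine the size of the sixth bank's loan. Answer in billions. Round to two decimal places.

Each bank lends a fraction (1 − rr) = 0.8000 of the deposit it receives, so Bank 6 receives 65.4·0.8000^5 and lends 65.4·0.8000^6 ≈ 17.1442 billion.

A$17.14 billion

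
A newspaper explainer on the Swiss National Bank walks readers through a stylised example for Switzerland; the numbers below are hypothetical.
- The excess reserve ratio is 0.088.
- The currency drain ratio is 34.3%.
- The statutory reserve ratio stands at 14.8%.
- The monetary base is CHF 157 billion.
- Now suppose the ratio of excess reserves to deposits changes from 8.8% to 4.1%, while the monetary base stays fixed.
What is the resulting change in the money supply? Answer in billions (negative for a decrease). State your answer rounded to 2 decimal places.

Initially m₁ = (1 + 0.343) / (0.148 + 0.088 + 0.343) ≈ 2.319516, so M₁ = 2.319516 × 157 ≈ 364.164 billion.
After the change m₂ = (1 + 0.343) / (0.148 + 0.041 + 0.343) ≈ 2.524436, so M₂ = 2.524436 × 157 ≈ 396.3365 billion.
ΔM = M₂ − M₁ = 396.3365 − 364.164 = 32.1725 billion.

CHF 32.17 billion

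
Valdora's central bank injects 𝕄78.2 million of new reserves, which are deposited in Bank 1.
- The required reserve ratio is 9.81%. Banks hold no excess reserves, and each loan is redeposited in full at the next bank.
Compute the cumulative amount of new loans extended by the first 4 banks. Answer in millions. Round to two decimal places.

𝕄243.25 million

Bank i lends (1 − rr)^i of the original deposit: Bank 1 lends 78.2·0.9019 ≈ 70.5286, Bank 2 lends 78.2·0.9019² ≈ 63.6097, and so on.
Summing a geometric series: total = 78.2·[0.9019·(1 − 0.9019^4) / (1 − 0.9019)] ≈ 243.2496 million.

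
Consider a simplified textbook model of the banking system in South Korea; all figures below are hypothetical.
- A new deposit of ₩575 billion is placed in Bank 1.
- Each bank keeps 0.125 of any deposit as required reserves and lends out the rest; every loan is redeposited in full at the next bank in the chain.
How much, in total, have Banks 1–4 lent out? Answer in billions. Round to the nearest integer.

₩1666 billion

Bank i lends (1 − rr)^i of the original deposit: Bank 1 lends 575·0.8750 = 503.1250, Bank 2 lends 575·0.8750² ≈ 440.2344, and so on.
Summing a geometric series: total = 575·[0.8750·(1 − 0.8750^4) / (1 − 0.8750)] ≈ 1665.6189 billion.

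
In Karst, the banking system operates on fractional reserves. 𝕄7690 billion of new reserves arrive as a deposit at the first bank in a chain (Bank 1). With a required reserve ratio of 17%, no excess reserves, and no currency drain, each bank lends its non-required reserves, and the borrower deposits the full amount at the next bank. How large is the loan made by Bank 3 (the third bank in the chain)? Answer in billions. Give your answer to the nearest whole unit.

Each bank lends a fraction (1 − rr) = 0.8300 of the deposit it receives, so Bank 3 receives 7690·0.8300^2 and lends 7690·0.8300^3 ≈ 4397.0420 billion.

𝕄4397 billion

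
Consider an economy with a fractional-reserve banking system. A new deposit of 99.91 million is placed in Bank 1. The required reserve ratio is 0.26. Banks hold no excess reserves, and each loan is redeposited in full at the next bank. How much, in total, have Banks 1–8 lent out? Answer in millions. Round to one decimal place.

258.8 million

Bank i lends (1 − rr)^i of the original deposit: Bank 1 lends 99.91·0.7400 = 73.9334, Bank 2 lends 99.91·0.7400² ≈ 54.7107, and so on.
Summing a geometric series: total = 99.91·[0.7400·(1 − 0.7400^8) / (1 − 0.7400)] ≈ 258.7898 million.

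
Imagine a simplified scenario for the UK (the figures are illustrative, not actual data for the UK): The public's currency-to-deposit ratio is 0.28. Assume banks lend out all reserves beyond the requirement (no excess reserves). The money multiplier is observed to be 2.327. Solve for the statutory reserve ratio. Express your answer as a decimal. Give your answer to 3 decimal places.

0.270

Using m = 2.327. Since m = (1 + c)/(c + rr + e), the denominator satisfies c + rr + e = (1 + c)/m = (1 + 0.28) / 2.327 ≈ 0.550064.
With c = 0.28 and e = 0, the statutory reserve ratio is 0.550064 − 0.28 − 0 = 0.270064.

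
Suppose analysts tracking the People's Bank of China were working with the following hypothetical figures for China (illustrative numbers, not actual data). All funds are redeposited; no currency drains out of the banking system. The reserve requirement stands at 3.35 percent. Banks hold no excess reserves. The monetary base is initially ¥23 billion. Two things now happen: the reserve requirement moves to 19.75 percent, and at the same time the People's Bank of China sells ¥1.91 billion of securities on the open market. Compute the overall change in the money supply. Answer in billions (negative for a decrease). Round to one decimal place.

-579.8 billion

Before: m₁ = 1 / (0.0335) ≈ 29.8507, MB₁ = 23, so M₁ = 29.8507 × 23 = 686.5661 billion.
After: m₂ = 1 / (0.1975) ≈ 5.0633, MB₂ = 23 − 1.91 = 21.09, so M₂ = 5.0633 × 21.09 ≈ 106.785 billion.
ΔM = M₂ − M₁ = 106.785 − 686.5661 = -579.7811 billion.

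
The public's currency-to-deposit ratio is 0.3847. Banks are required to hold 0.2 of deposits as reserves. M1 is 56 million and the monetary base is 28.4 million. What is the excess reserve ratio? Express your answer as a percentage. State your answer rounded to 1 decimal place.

Using m = M/MB = 56/28.4 ≈ 1.971831. Since m = (1 + c)/(c + rr + e), the denominator satisfies c + rr + e = (1 + c)/m = (1 + 0.3847) / 1.971831 ≈ 0.702241.
With c = 0.3847 and rr = 0.2, the excess reserve ratio is 0.702241 − 0.3847 − 0.2 = 0.117541.

11.8%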